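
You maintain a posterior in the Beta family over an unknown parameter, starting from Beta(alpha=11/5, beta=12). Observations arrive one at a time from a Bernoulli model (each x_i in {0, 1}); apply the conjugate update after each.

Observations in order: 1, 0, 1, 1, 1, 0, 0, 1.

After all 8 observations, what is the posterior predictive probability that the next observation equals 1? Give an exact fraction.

12/37

obs 1: x=1 → posterior Beta(16/5, 12)
obs 2: x=0 → posterior Beta(16/5, 13)
obs 3: x=1 → posterior Beta(21/5, 13)
obs 4: x=1 → posterior Beta(26/5, 13)
obs 5: x=1 → posterior Beta(31/5, 13)
obs 6: x=0 → posterior Beta(31/5, 14)
obs 7: x=0 → posterior Beta(31/5, 15)
obs 8: x=1 → posterior Beta(36/5, 15)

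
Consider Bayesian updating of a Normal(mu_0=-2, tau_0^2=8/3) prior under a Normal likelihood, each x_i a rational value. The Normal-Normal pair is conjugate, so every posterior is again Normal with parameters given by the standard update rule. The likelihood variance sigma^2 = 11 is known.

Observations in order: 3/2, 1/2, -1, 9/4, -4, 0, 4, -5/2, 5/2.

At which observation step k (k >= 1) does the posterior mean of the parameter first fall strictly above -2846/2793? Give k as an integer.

obs 1: x=3/2 → posterior Normal(-54/41, 88/41)
obs 2: x=1/2 → posterior Normal(-50/49, 88/49)
obs 3: x=-1 → posterior Normal(-58/57, 88/57)
obs 4: x=9/4 → posterior Normal(-8/13, 88/65)
obs 5: x=-4 → posterior Normal(-72/73, 88/73)
obs 6: x=0 → posterior Normal(-8/9, 88/81)
obs 7: x=4 → posterior Normal(-40/89, 88/89)
obs 8: x=-5/2 → posterior Normal(-60/97, 88/97)
obs 9: x=5/2 → posterior Normal(-8/21, 88/105)

k = 3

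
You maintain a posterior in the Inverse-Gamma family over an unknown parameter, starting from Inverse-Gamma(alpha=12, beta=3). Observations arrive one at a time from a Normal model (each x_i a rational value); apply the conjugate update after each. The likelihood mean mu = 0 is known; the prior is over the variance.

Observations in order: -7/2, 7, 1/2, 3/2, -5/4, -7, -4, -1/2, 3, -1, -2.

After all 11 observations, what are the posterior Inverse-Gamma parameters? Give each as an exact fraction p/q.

alpha=35/2, beta=2409/32

obs 1: x=-7/2 → posterior Inverse-Gamma(25/2, 73/8)
obs 2: x=7 → posterior Inverse-Gamma(13, 269/8)
obs 3: x=1/2 → posterior Inverse-Gamma(27/2, 135/4)
obs 4: x=3/2 → posterior Inverse-Gamma(14, 279/8)
obs 5: x=-5/4 → posterior Inverse-Gamma(29/2, 1141/32)
obs 6: x=-7 → posterior Inverse-Gamma(15, 1925/32)
obs 7: x=-4 → posterior Inverse-Gamma(31/2, 2181/32)
obs 8: x=-1/2 → posterior Inverse-Gamma(16, 2185/32)
obs 9: x=3 → posterior Inverse-Gamma(33/2, 2329/32)
obs 10: x=-1 → posterior Inverse-Gamma(17, 2345/32)
obs 11: x=-2 → posterior Inverse-Gamma(35/2, 2409/32)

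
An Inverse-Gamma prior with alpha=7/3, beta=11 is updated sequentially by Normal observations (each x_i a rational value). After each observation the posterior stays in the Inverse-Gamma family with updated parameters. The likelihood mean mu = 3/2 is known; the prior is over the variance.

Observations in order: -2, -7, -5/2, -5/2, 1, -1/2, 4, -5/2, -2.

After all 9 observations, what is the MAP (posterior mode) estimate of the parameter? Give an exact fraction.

obs 1: x=-2 → posterior Inverse-Gamma(17/6, 137/8)
obs 2: x=-7 → posterior Inverse-Gamma(10/3, 213/4)
obs 3: x=-5/2 → posterior Inverse-Gamma(23/6, 245/4)
obs 4: x=-5/2 → posterior Inverse-Gamma(13/3, 277/4)
obs 5: x=1 → posterior Inverse-Gamma(29/6, 555/8)
obs 6: x=-1/2 → posterior Inverse-Gamma(16/3, 571/8)
obs 7: x=4 → posterior Inverse-Gamma(35/6, 149/2)
obs 8: x=-5/2 → posterior Inverse-Gamma(19/3, 165/2)
obs 9: x=-2 → posterior Inverse-Gamma(41/6, 709/8)

2127/188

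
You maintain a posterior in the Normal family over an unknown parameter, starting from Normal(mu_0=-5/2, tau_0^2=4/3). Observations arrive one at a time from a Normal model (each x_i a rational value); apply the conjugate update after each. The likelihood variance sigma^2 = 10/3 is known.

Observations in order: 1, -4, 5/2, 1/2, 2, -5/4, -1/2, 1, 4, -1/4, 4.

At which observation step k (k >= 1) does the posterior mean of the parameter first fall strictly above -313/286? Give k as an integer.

k = 4

obs 1: x=1 → posterior Normal(-3/2, 20/21)
obs 2: x=-4 → posterior Normal(-37/18, 20/27)
obs 3: x=5/2 → posterior Normal(-27/22, 20/33)
obs 4: x=1/2 → posterior Normal(-25/26, 20/39)
obs 5: x=2 → posterior Normal(-17/30, 4/9)
obs 6: x=-5/4 → posterior Normal(-11/17, 20/51)
obs 7: x=-1/2 → posterior Normal(-12/19, 20/57)
obs 8: x=1 → posterior Normal(-10/21, 20/63)
obs 9: x=4 → posterior Normal(-2/23, 20/69)
obs 10: x=-1/4 → posterior Normal(-1/10, 4/15)
obs 11: x=4 → posterior Normal(11/54, 20/81)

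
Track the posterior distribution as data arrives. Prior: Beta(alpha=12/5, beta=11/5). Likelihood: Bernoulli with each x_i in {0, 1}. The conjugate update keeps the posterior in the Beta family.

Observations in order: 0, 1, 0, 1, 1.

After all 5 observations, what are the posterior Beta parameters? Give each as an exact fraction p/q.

obs 1: x=0 → posterior Beta(12/5, 16/5)
obs 2: x=1 → posterior Beta(17/5, 16/5)
obs 3: x=0 → posterior Beta(17/5, 21/5)
obs 4: x=1 → posterior Beta(22/5, 21/5)
obs 5: x=1 → posterior Beta(27/5, 21/5)

alpha=27/5, beta=21/5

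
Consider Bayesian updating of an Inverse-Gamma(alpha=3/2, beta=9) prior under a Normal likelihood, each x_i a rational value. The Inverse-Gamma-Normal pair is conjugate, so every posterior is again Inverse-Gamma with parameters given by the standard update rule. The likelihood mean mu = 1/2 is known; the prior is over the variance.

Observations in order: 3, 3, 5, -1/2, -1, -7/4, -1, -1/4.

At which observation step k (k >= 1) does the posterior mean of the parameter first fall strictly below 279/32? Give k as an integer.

obs 1: x=3 → posterior Inverse-Gamma(2, 97/8)
obs 2: x=3 → posterior Inverse-Gamma(5/2, 61/4)
obs 3: x=5 → posterior Inverse-Gamma(3, 203/8)
obs 4: x=-1/2 → posterior Inverse-Gamma(7/2, 207/8)
obs 5: x=-1 → posterior Inverse-Gamma(4, 27)
obs 6: x=-7/4 → posterior Inverse-Gamma(9/2, 945/32)
obs 7: x=-1 → posterior Inverse-Gamma(5, 981/32)
obs 8: x=-1/4 → posterior Inverse-Gamma(11/2, 495/16)

k = 6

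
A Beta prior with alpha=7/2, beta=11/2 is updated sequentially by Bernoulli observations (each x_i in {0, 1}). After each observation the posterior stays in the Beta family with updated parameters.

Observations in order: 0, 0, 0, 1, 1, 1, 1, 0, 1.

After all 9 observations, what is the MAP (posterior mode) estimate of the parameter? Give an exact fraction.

obs 1: x=0 → posterior Beta(7/2, 13/2)
obs 2: x=0 → posterior Beta(7/2, 15/2)
obs 3: x=0 → posterior Beta(7/2, 17/2)
obs 4: x=1 → posterior Beta(9/2, 17/2)
obs 5: x=1 → posterior Beta(11/2, 17/2)
obs 6: x=1 → posterior Beta(13/2, 17/2)
obs 7: x=1 → posterior Beta(15/2, 17/2)
obs 8: x=0 → posterior Beta(15/2, 19/2)
obs 9: x=1 → posterior Beta(17/2, 19/2)

15/32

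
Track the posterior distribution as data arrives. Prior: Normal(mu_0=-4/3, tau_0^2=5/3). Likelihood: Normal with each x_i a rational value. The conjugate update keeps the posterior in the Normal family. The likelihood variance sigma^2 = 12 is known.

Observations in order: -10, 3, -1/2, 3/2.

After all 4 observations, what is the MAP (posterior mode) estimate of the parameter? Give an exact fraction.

obs 1: x=-10 → posterior Normal(-98/41, 60/41)
obs 2: x=3 → posterior Normal(-83/46, 30/23)
obs 3: x=-1/2 → posterior Normal(-57/34, 20/17)
obs 4: x=3/2 → posterior Normal(-39/28, 15/14)

-39/28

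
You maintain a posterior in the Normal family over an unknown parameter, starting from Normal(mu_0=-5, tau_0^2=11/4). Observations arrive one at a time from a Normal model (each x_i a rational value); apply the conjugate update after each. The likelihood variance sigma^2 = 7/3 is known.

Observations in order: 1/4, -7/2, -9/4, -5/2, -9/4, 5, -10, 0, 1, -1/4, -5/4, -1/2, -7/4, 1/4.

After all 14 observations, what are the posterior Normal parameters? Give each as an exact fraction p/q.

obs 1: x=1/4 → posterior Normal(-527/244, 77/61)
obs 2: x=-7/2 → posterior Normal(-989/376, 77/94)
obs 3: x=-9/4 → posterior Normal(-643/254, 77/127)
obs 4: x=-5/2 → posterior Normal(-101/40, 77/160)
obs 5: x=-9/4 → posterior Normal(-1913/772, 77/193)
obs 6: x=5 → posterior Normal(-1253/904, 77/226)
obs 7: x=-10 → posterior Normal(-2573/1036, 11/37)
obs 8: x=0 → posterior Normal(-2573/1168, 77/292)
obs 9: x=1 → posterior Normal(-2441/1300, 77/325)
obs 10: x=-1/4 → posterior Normal(-1237/716, 77/358)
obs 11: x=-5/4 → posterior Normal(-2639/1564, 77/391)
obs 12: x=-1/2 → posterior Normal(-2705/1696, 77/424)
obs 13: x=-7/4 → posterior Normal(-734/457, 77/457)
obs 14: x=1/4 → posterior Normal(-2903/1960, 11/70)

mu_0=-2903/1960, tau_0^2=11/70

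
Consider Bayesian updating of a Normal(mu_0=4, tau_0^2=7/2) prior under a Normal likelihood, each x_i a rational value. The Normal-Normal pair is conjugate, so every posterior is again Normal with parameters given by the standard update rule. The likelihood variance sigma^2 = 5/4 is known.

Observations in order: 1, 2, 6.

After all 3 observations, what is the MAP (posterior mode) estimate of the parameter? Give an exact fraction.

146/47

obs 1: x=1 → posterior Normal(34/19, 35/38)
obs 2: x=2 → posterior Normal(62/33, 35/66)
obs 3: x=6 → posterior Normal(146/47, 35/94)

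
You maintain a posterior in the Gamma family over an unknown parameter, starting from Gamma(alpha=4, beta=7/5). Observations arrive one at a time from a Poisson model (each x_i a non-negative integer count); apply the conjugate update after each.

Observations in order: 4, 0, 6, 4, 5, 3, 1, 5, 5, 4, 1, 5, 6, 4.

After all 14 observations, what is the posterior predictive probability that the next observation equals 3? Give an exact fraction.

obs 1: x=4 → posterior Gamma(8, 12/5)
obs 2: x=0 → posterior Gamma(8, 17/5)
obs 3: x=6 → posterior Gamma(14, 22/5)
obs 4: x=4 → posterior Gamma(18, 27/5)
obs 5: x=5 → posterior Gamma(23, 32/5)
obs 6: x=3 → posterior Gamma(26, 37/5)
obs 7: x=1 → posterior Gamma(27, 42/5)
obs 8: x=5 → posterior Gamma(32, 47/5)
obs 9: x=5 → posterior Gamma(37, 52/5)
obs 10: x=4 → posterior Gamma(41, 57/5)
obs 11: x=1 → posterior Gamma(42, 62/5)
obs 12: x=5 → posterior Gamma(47, 67/5)
obs 13: x=6 → posterior Gamma(53, 72/5)
obs 14: x=4 → posterior Gamma(57, 77/5)

1376844703748252960846049360715907577553371943590335526192926550362335919843171453082970045318777178742884765759125/6742658170806509303021454366886385796887579888578870565814052108896915981570621806529717014762471966571392848101376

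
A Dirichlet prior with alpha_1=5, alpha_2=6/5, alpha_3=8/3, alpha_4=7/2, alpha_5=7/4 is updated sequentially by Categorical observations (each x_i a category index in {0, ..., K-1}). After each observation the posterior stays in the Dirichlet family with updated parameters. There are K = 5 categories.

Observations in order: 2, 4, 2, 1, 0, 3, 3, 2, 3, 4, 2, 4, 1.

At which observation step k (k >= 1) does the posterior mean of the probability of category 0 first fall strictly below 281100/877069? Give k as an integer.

k = 2

obs 1: x=2 → posterior Dirichlet(5, 6/5, 11/3, 7/2, 7/4)
obs 2: x=4 → posterior Dirichlet(5, 6/5, 11/3, 7/2, 11/4)
obs 3: x=2 → posterior Dirichlet(5, 6/5, 14/3, 7/2, 11/4)
obs 4: x=1 → posterior Dirichlet(5, 11/5, 14/3, 7/2, 11/4)
obs 5: x=0 → posterior Dirichlet(6, 11/5, 14/3, 7/2, 11/4)
obs 6: x=3 → posterior Dirichlet(6, 11/5, 14/3, 9/2, 11/4)
obs 7: x=3 → posterior Dirichlet(6, 11/5, 14/3, 11/2, 11/4)
obs 8: x=2 → posterior Dirichlet(6, 11/5, 17/3, 11/2, 11/4)
obs 9: x=3 → posterior Dirichlet(6, 11/5, 17/3, 13/2, 11/4)
obs 10: x=4 → posterior Dirichlet(6, 11/5, 17/3, 13/2, 15/4)
obs 11: x=2 → posterior Dirichlet(6, 11/5, 20/3, 13/2, 15/4)
obs 12: x=4 → posterior Dirichlet(6, 11/5, 20/3, 13/2, 19/4)
obs 13: x=1 → posterior Dirichlet(6, 16/5, 20/3, 13/2, 19/4)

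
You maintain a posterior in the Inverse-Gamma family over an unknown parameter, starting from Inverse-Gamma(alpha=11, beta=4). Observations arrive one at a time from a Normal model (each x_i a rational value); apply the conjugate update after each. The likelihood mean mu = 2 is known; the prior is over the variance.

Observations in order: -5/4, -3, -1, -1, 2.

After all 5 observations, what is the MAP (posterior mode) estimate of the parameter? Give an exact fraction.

985/464

obs 1: x=-5/4 → posterior Inverse-Gamma(23/2, 297/32)
obs 2: x=-3 → posterior Inverse-Gamma(12, 697/32)
obs 3: x=-1 → posterior Inverse-Gamma(25/2, 841/32)
obs 4: x=-1 → posterior Inverse-Gamma(13, 985/32)
obs 5: x=2 → posterior Inverse-Gamma(27/2, 985/32)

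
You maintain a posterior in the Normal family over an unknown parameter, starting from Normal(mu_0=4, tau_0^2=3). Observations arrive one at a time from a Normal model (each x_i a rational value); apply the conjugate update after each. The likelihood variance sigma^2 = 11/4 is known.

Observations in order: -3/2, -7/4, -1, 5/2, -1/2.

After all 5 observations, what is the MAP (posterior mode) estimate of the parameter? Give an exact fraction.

obs 1: x=-3/2 → posterior Normal(26/23, 33/23)
obs 2: x=-7/4 → posterior Normal(1/7, 33/35)
obs 3: x=-1 → posterior Normal(-7/47, 33/47)
obs 4: x=5/2 → posterior Normal(23/59, 33/59)
obs 5: x=-1/2 → posterior Normal(17/71, 33/71)

17/71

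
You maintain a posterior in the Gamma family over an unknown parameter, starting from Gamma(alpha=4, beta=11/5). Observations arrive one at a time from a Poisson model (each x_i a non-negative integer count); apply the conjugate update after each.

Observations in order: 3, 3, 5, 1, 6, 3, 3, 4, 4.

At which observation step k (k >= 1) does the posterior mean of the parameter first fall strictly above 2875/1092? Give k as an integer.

k = 3

obs 1: x=3 → posterior Gamma(7, 16/5)
obs 2: x=3 → posterior Gamma(10, 21/5)
obs 3: x=5 → posterior Gamma(15, 26/5)
obs 4: x=1 → posterior Gamma(16, 31/5)
obs 5: x=6 → posterior Gamma(22, 36/5)
obs 6: x=3 → posterior Gamma(25, 41/5)
obs 7: x=3 → posterior Gamma(28, 46/5)
obs 8: x=4 → posterior Gamma(32, 51/5)
obs 9: x=4 → posterior Gamma(36, 56/5)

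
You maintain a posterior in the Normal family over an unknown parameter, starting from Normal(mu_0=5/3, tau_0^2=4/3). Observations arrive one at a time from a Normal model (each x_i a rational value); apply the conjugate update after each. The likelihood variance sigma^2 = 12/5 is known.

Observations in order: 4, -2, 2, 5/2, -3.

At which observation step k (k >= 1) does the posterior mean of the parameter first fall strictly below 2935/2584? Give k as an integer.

obs 1: x=4 → posterior Normal(5/2, 6/7)
obs 2: x=-2 → posterior Normal(25/19, 12/19)
obs 3: x=2 → posterior Normal(35/24, 1/2)
obs 4: x=5/2 → posterior Normal(95/58, 12/29)
obs 5: x=-3 → posterior Normal(65/68, 6/17)

k = 5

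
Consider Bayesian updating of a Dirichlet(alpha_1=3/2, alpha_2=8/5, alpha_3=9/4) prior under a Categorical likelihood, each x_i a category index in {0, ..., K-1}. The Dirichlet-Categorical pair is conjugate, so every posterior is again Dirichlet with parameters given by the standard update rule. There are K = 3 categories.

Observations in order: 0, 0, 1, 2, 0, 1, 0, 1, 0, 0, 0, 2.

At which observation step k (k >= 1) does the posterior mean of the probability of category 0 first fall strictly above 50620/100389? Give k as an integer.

obs 1: x=0 → posterior Dirichlet(5/2, 8/5, 9/4)
obs 2: x=0 → posterior Dirichlet(7/2, 8/5, 9/4)
obs 3: x=1 → posterior Dirichlet(7/2, 13/5, 9/4)
obs 4: x=2 → posterior Dirichlet(7/2, 13/5, 13/4)
obs 5: x=0 → posterior Dirichlet(9/2, 13/5, 13/4)
obs 6: x=1 → posterior Dirichlet(9/2, 18/5, 13/4)
obs 7: x=0 → posterior Dirichlet(11/2, 18/5, 13/4)
obs 8: x=1 → posterior Dirichlet(11/2, 23/5, 13/4)
obs 9: x=0 → posterior Dirichlet(13/2, 23/5, 13/4)
obs 10: x=0 → posterior Dirichlet(15/2, 23/5, 13/4)
obs 11: x=0 → posterior Dirichlet(17/2, 23/5, 13/4)
obs 12: x=2 → posterior Dirichlet(17/2, 23/5, 17/4)

k = 11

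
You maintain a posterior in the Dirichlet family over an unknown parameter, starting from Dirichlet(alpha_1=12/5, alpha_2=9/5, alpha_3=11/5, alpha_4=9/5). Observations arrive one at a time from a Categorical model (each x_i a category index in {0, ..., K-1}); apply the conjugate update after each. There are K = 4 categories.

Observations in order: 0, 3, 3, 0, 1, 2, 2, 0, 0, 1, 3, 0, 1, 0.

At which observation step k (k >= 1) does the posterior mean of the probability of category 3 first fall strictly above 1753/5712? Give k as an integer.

obs 1: x=0 → posterior Dirichlet(17/5, 9/5, 11/5, 9/5)
obs 2: x=3 → posterior Dirichlet(17/5, 9/5, 11/5, 14/5)
obs 3: x=3 → posterior Dirichlet(17/5, 9/5, 11/5, 19/5)
obs 4: x=0 → posterior Dirichlet(22/5, 9/5, 11/5, 19/5)
obs 5: x=1 → posterior Dirichlet(22/5, 14/5, 11/5, 19/5)
obs 6: x=2 → posterior Dirichlet(22/5, 14/5, 16/5, 19/5)
obs 7: x=2 → posterior Dirichlet(22/5, 14/5, 21/5, 19/5)
obs 8: x=0 → posterior Dirichlet(27/5, 14/5, 21/5, 19/5)
obs 9: x=0 → posterior Dirichlet(32/5, 14/5, 21/5, 19/5)
obs 10: x=1 → posterior Dirichlet(32/5, 19/5, 21/5, 19/5)
obs 11: x=3 → posterior Dirichlet(32/5, 19/5, 21/5, 24/5)
obs 12: x=0 → posterior Dirichlet(37/5, 19/5, 21/5, 24/5)
obs 13: x=1 → posterior Dirichlet(37/5, 24/5, 21/5, 24/5)
obs 14: x=0 → posterior Dirichlet(42/5, 24/5, 21/5, 24/5)

k = 3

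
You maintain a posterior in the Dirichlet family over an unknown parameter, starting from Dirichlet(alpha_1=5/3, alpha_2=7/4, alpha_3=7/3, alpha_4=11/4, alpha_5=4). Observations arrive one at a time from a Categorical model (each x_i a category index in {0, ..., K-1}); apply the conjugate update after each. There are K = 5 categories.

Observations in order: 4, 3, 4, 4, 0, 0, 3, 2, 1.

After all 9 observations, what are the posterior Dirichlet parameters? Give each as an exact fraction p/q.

obs 1: x=4 → posterior Dirichlet(5/3, 7/4, 7/3, 11/4, 5)
obs 2: x=3 → posterior Dirichlet(5/3, 7/4, 7/3, 15/4, 5)
obs 3: x=4 → posterior Dirichlet(5/3, 7/4, 7/3, 15/4, 6)
obs 4: x=4 → posterior Dirichlet(5/3, 7/4, 7/3, 15/4, 7)
obs 5: x=0 → posterior Dirichlet(8/3, 7/4, 7/3, 15/4, 7)
obs 6: x=0 → posterior Dirichlet(11/3, 7/4, 7/3, 15/4, 7)
obs 7: x=3 → posterior Dirichlet(11/3, 7/4, 7/3, 19/4, 7)
obs 8: x=2 → posterior Dirichlet(11/3, 7/4, 10/3, 19/4, 7)
obs 9: x=1 → posterior Dirichlet(11/3, 11/4, 10/3, 19/4, 7)

alpha_1=11/3, alpha_2=11/4, alpha_3=10/3, alpha_4=19/4, alpha_5=7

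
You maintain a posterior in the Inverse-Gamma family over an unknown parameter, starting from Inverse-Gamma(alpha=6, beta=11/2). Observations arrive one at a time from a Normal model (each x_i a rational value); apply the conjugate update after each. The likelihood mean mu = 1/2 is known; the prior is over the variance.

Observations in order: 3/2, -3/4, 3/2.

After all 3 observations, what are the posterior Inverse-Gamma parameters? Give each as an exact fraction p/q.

alpha=15/2, beta=233/32

obs 1: x=3/2 → posterior Inverse-Gamma(13/2, 6)
obs 2: x=-3/4 → posterior Inverse-Gamma(7, 217/32)
obs 3: x=3/2 → posterior Inverse-Gamma(15/2, 233/32)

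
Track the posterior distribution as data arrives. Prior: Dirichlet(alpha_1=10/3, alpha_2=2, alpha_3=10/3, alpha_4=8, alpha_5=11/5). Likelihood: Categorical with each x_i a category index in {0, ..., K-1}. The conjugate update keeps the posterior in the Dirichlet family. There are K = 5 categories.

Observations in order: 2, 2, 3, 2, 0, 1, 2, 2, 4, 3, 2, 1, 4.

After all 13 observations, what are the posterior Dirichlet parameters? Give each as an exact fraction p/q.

obs 1: x=2 → posterior Dirichlet(10/3, 2, 13/3, 8, 11/5)
obs 2: x=2 → posterior Dirichlet(10/3, 2, 16/3, 8, 11/5)
obs 3: x=3 → posterior Dirichlet(10/3, 2, 16/3, 9, 11/5)
obs 4: x=2 → posterior Dirichlet(10/3, 2, 19/3, 9, 11/5)
obs 5: x=0 → posterior Dirichlet(13/3, 2, 19/3, 9, 11/5)
obs 6: x=1 → posterior Dirichlet(13/3, 3, 19/3, 9, 11/5)
obs 7: x=2 → posterior Dirichlet(13/3, 3, 22/3, 9, 11/5)
obs 8: x=2 → posterior Dirichlet(13/3, 3, 25/3, 9, 11/5)
obs 9: x=4 → posterior Dirichlet(13/3, 3, 25/3, 9, 16/5)
obs 10: x=3 → posterior Dirichlet(13/3, 3, 25/3, 10, 16/5)
obs 11: x=2 → posterior Dirichlet(13/3, 3, 28/3, 10, 16/5)
obs 12: x=1 → posterior Dirichlet(13/3, 4, 28/3, 10, 16/5)
obs 13: x=4 → posterior Dirichlet(13/3, 4, 28/3, 10, 21/5)

alpha_1=13/3, alpha_2=4, alpha_3=28/3, alpha_4=10, alpha_5=21/5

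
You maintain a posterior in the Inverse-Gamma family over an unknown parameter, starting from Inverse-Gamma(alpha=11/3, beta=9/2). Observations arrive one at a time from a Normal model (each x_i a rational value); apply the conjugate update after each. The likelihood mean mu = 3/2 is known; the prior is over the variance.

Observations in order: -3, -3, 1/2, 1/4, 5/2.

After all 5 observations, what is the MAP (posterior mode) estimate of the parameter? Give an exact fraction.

2547/688

obs 1: x=-3 → posterior Inverse-Gamma(25/6, 117/8)
obs 2: x=-3 → posterior Inverse-Gamma(14/3, 99/4)
obs 3: x=1/2 → posterior Inverse-Gamma(31/6, 101/4)
obs 4: x=1/4 → posterior Inverse-Gamma(17/3, 833/32)
obs 5: x=5/2 → posterior Inverse-Gamma(37/6, 849/32)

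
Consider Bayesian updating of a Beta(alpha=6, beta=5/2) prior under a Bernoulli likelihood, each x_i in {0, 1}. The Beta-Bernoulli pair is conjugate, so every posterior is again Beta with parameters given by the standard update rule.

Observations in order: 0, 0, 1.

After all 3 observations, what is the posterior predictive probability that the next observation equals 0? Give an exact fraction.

9/23

obs 1: x=0 → posterior Beta(6, 7/2)
obs 2: x=0 → posterior Beta(6, 9/2)
obs 3: x=1 → posterior Beta(7, 9/2)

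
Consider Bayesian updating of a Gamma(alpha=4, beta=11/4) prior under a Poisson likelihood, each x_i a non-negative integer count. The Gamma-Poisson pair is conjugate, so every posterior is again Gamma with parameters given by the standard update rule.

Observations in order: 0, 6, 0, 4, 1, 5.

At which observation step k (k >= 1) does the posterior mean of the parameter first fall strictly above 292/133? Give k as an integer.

k = 6

obs 1: x=0 → posterior Gamma(4, 15/4)
obs 2: x=6 → posterior Gamma(10, 19/4)
obs 3: x=0 → posterior Gamma(10, 23/4)
obs 4: x=4 → posterior Gamma(14, 27/4)
obs 5: x=1 → posterior Gamma(15, 31/4)
obs 6: x=5 → posterior Gamma(20, 35/4)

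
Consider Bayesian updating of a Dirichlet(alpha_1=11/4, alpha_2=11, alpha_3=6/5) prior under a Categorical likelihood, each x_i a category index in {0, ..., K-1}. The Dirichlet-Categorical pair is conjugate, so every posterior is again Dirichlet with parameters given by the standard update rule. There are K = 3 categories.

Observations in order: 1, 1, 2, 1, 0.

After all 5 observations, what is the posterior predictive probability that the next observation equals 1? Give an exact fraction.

40/57

obs 1: x=1 → posterior Dirichlet(11/4, 12, 6/5)
obs 2: x=1 → posterior Dirichlet(11/4, 13, 6/5)
obs 3: x=2 → posterior Dirichlet(11/4, 13, 11/5)
obs 4: x=1 → posterior Dirichlet(11/4, 14, 11/5)
obs 5: x=0 → posterior Dirichlet(15/4, 14, 11/5)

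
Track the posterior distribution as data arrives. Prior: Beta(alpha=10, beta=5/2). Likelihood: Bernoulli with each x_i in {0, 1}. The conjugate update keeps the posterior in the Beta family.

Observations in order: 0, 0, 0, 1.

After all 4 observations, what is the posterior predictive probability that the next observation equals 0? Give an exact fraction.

1/3

obs 1: x=0 → posterior Beta(10, 7/2)
obs 2: x=0 → posterior Beta(10, 9/2)
obs 3: x=0 → posterior Beta(10, 11/2)
obs 4: x=1 → posterior Beta(11, 11/2)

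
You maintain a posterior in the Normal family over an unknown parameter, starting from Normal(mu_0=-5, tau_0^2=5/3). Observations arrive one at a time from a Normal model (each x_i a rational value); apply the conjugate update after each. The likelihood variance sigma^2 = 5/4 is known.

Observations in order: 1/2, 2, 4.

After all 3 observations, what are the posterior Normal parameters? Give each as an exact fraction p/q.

obs 1: x=1/2 → posterior Normal(-13/7, 5/7)
obs 2: x=2 → posterior Normal(-5/11, 5/11)
obs 3: x=4 → posterior Normal(11/15, 1/3)

mu_0=11/15, tau_0^2=1/3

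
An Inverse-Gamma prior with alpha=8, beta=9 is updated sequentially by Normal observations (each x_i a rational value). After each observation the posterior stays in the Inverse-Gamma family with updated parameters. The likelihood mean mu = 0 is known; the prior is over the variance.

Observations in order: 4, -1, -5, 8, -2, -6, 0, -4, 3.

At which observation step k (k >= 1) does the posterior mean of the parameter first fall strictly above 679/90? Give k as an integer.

k = 6

obs 1: x=4 → posterior Inverse-Gamma(17/2, 17)
obs 2: x=-1 → posterior Inverse-Gamma(9, 35/2)
obs 3: x=-5 → posterior Inverse-Gamma(19/2, 30)
obs 4: x=8 → posterior Inverse-Gamma(10, 62)
obs 5: x=-2 → posterior Inverse-Gamma(21/2, 64)
obs 6: x=-6 → posterior Inverse-Gamma(11, 82)
obs 7: x=0 → posterior Inverse-Gamma(23/2, 82)
obs 8: x=-4 → posterior Inverse-Gamma(12, 90)
obs 9: x=3 → posterior Inverse-Gamma(25/2, 189/2)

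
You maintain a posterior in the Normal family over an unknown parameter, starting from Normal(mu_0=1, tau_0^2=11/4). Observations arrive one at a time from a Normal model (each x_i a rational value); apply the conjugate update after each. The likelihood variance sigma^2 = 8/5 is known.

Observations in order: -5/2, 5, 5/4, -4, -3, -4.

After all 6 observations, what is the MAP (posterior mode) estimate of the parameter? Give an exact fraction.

-1467/1448

obs 1: x=-5/2 → posterior Normal(-211/174, 88/87)
obs 2: x=5 → posterior Normal(339/284, 44/71)
obs 3: x=5/4 → posterior Normal(953/788, 88/197)
obs 4: x=-4 → posterior Normal(73/1008, 22/63)
obs 5: x=-3 → posterior Normal(-587/1228, 88/307)
obs 6: x=-4 → posterior Normal(-1467/1448, 44/181)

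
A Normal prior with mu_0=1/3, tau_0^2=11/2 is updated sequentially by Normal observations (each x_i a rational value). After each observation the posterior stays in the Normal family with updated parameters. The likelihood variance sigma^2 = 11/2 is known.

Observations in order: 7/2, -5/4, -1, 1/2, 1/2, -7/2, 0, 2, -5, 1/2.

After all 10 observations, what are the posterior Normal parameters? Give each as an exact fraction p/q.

mu_0=-41/132, tau_0^2=1/2

obs 1: x=7/2 → posterior Normal(23/12, 11/4)
obs 2: x=-5/4 → posterior Normal(31/36, 11/6)
obs 3: x=-1 → posterior Normal(19/48, 11/8)
obs 4: x=1/2 → posterior Normal(5/12, 11/10)
obs 5: x=1/2 → posterior Normal(31/72, 11/12)
obs 6: x=-7/2 → posterior Normal(-11/84, 11/14)
obs 7: x=0 → posterior Normal(-11/96, 11/16)
obs 8: x=2 → posterior Normal(13/108, 11/18)
obs 9: x=-5 → posterior Normal(-47/120, 11/20)
obs 10: x=1/2 → posterior Normal(-41/132, 1/2)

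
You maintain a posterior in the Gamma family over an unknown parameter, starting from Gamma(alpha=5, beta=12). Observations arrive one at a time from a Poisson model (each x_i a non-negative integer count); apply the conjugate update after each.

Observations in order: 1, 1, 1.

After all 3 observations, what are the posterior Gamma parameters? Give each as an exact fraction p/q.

obs 1: x=1 → posterior Gamma(6, 13)
obs 2: x=1 → posterior Gamma(7, 14)
obs 3: x=1 → posterior Gamma(8, 15)

alpha=8, beta=15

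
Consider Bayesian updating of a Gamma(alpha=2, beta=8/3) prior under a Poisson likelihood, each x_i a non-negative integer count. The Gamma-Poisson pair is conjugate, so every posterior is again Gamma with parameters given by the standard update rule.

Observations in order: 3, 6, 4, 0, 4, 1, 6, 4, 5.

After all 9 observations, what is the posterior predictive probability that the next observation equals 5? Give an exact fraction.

8118456194961690607822757182890279064304195344448089599609375/81769296950479542636592623217065407212777040031111620910383104

obs 1: x=3 → posterior Gamma(5, 11/3)
obs 2: x=6 → posterior Gamma(11, 14/3)
obs 3: x=4 → posterior Gamma(15, 17/3)
obs 4: x=0 → posterior Gamma(15, 20/3)
obs 5: x=4 → posterior Gamma(19, 23/3)
obs 6: x=1 → posterior Gamma(20, 26/3)
obs 7: x=6 → posterior Gamma(26, 29/3)
obs 8: x=4 → posterior Gamma(30, 32/3)
obs 9: x=5 → posterior Gamma(35, 35/3)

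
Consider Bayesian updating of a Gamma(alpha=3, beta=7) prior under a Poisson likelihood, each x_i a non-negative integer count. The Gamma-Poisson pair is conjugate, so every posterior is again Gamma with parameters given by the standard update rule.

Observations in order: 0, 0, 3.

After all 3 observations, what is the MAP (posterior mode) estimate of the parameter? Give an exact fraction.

obs 1: x=0 → posterior Gamma(3, 8)
obs 2: x=0 → posterior Gamma(3, 9)
obs 3: x=3 → posterior Gamma(6, 10)

1/2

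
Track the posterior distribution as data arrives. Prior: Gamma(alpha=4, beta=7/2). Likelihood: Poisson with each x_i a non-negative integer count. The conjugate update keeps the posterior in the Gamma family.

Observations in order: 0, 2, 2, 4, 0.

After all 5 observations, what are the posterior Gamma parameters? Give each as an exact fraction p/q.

obs 1: x=0 → posterior Gamma(4, 9/2)
obs 2: x=2 → posterior Gamma(6, 11/2)
obs 3: x=2 → posterior Gamma(8, 13/2)
obs 4: x=4 → posterior Gamma(12, 15/2)
obs 5: x=0 → posterior Gamma(12, 17/2)

alpha=12, beta=17/2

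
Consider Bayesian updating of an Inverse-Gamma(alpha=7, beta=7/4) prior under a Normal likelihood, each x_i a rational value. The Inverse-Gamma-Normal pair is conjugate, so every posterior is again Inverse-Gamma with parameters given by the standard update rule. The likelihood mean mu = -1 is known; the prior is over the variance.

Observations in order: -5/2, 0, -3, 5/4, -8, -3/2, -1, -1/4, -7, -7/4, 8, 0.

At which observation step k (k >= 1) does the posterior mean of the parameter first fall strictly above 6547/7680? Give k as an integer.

k = 4

obs 1: x=-5/2 → posterior Inverse-Gamma(15/2, 23/8)
obs 2: x=0 → posterior Inverse-Gamma(8, 27/8)
obs 3: x=-3 → posterior Inverse-Gamma(17/2, 43/8)
obs 4: x=5/4 → posterior Inverse-Gamma(9, 253/32)
obs 5: x=-8 → posterior Inverse-Gamma(19/2, 1037/32)
obs 6: x=-3/2 → posterior Inverse-Gamma(10, 1041/32)
obs 7: x=-1 → posterior Inverse-Gamma(21/2, 1041/32)
obs 8: x=-1/4 → posterior Inverse-Gamma(11, 525/16)
obs 9: x=-7 → posterior Inverse-Gamma(23/2, 813/16)
obs 10: x=-7/4 → posterior Inverse-Gamma(12, 1635/32)
obs 11: x=8 → posterior Inverse-Gamma(25/2, 2931/32)
obs 12: x=0 → posterior Inverse-Gamma(13, 2947/32)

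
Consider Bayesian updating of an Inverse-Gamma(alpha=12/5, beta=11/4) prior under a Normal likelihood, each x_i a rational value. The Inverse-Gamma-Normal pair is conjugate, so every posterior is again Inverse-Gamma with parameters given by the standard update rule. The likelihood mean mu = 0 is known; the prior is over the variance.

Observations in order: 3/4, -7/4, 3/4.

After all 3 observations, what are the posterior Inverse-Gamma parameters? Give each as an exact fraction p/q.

obs 1: x=3/4 → posterior Inverse-Gamma(29/10, 97/32)
obs 2: x=-7/4 → posterior Inverse-Gamma(17/5, 73/16)
obs 3: x=3/4 → posterior Inverse-Gamma(39/10, 155/32)

alpha=39/10, beta=155/32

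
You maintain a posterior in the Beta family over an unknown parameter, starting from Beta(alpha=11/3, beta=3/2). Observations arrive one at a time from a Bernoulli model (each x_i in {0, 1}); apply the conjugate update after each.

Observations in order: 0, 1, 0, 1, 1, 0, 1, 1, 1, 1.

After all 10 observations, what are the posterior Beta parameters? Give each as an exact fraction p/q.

obs 1: x=0 → posterior Beta(11/3, 5/2)
obs 2: x=1 → posterior Beta(14/3, 5/2)
obs 3: x=0 → posterior Beta(14/3, 7/2)
obs 4: x=1 → posterior Beta(17/3, 7/2)
obs 5: x=1 → posterior Beta(20/3, 7/2)
obs 6: x=0 → posterior Beta(20/3, 9/2)
obs 7: x=1 → posterior Beta(23/3, 9/2)
obs 8: x=1 → posterior Beta(26/3, 9/2)
obs 9: x=1 → posterior Beta(29/3, 9/2)
obs 10: x=1 → posterior Beta(32/3, 9/2)

alpha=32/3, beta=9/2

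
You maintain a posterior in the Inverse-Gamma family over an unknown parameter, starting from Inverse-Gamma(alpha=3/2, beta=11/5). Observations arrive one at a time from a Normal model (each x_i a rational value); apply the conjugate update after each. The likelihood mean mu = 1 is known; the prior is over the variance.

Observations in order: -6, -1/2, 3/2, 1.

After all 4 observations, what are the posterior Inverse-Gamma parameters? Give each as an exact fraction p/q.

obs 1: x=-6 → posterior Inverse-Gamma(2, 267/10)
obs 2: x=-1/2 → posterior Inverse-Gamma(5/2, 1113/40)
obs 3: x=3/2 → posterior Inverse-Gamma(3, 559/20)
obs 4: x=1 → posterior Inverse-Gamma(7/2, 559/20)

alpha=7/2, beta=559/20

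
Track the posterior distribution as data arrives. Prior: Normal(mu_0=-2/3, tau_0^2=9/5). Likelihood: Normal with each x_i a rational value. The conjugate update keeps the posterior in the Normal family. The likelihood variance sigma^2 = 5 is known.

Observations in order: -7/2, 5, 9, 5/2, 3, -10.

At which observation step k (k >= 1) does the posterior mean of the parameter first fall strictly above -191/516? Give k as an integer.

obs 1: x=-7/2 → posterior Normal(-17/12, 45/34)
obs 2: x=5 → posterior Normal(-19/258, 45/43)
obs 3: x=9 → posterior Normal(467/312, 45/52)
obs 4: x=5/2 → posterior Normal(301/183, 45/61)
obs 5: x=3 → posterior Normal(191/105, 9/14)
obs 6: x=-10 → posterior Normal(112/237, 45/79)

k = 2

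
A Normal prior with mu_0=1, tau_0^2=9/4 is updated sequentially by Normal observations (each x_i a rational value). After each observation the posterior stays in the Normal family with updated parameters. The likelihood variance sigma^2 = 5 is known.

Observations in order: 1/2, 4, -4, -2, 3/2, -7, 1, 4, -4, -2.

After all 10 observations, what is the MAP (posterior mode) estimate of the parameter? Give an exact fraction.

-26/55

obs 1: x=1/2 → posterior Normal(49/58, 45/29)
obs 2: x=4 → posterior Normal(121/76, 45/38)
obs 3: x=-4 → posterior Normal(49/94, 45/47)
obs 4: x=-2 → posterior Normal(13/112, 45/56)
obs 5: x=3/2 → posterior Normal(4/13, 9/13)
obs 6: x=-7 → posterior Normal(-43/74, 45/74)
obs 7: x=1 → posterior Normal(-34/83, 45/83)
obs 8: x=4 → posterior Normal(1/46, 45/92)
obs 9: x=-4 → posterior Normal(-34/101, 45/101)
obs 10: x=-2 → posterior Normal(-26/55, 9/22)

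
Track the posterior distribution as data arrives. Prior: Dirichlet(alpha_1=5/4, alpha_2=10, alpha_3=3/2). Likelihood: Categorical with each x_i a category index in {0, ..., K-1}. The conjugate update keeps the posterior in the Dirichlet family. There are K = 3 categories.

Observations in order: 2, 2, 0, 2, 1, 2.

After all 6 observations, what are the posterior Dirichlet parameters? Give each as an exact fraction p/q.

obs 1: x=2 → posterior Dirichlet(5/4, 10, 5/2)
obs 2: x=2 → posterior Dirichlet(5/4, 10, 7/2)
obs 3: x=0 → posterior Dirichlet(9/4, 10, 7/2)
obs 4: x=2 → posterior Dirichlet(9/4, 10, 9/2)
obs 5: x=1 → posterior Dirichlet(9/4, 11, 9/2)
obs 6: x=2 → posterior Dirichlet(9/4, 11, 11/2)

alpha_1=9/4, alpha_2=11, alpha_3=11/2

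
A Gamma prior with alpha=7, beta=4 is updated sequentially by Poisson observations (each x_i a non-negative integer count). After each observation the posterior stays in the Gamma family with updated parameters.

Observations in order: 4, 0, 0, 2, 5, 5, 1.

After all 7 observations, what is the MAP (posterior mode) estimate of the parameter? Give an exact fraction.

23/11

obs 1: x=4 → posterior Gamma(11, 5)
obs 2: x=0 → posterior Gamma(11, 6)
obs 3: x=0 → posterior Gamma(11, 7)
obs 4: x=2 → posterior Gamma(13, 8)
obs 5: x=5 → posterior Gamma(18, 9)
obs 6: x=5 → posterior Gamma(23, 10)
obs 7: x=1 → posterior Gamma(24, 11)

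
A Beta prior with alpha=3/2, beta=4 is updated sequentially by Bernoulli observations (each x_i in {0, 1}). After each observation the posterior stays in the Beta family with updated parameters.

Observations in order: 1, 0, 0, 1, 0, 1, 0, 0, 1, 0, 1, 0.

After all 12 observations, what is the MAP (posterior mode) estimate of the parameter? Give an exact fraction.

obs 1: x=1 → posterior Beta(5/2, 4)
obs 2: x=0 → posterior Beta(5/2, 5)
obs 3: x=0 → posterior Beta(5/2, 6)
obs 4: x=1 → posterior Beta(7/2, 6)
obs 5: x=0 → posterior Beta(7/2, 7)
obs 6: x=1 → posterior Beta(9/2, 7)
obs 7: x=0 → posterior Beta(9/2, 8)
obs 8: x=0 → posterior Beta(9/2, 9)
obs 9: x=1 → posterior Beta(11/2, 9)
obs 10: x=0 → posterior Beta(11/2, 10)
obs 11: x=1 → posterior Beta(13/2, 10)
obs 12: x=0 → posterior Beta(13/2, 11)

11/31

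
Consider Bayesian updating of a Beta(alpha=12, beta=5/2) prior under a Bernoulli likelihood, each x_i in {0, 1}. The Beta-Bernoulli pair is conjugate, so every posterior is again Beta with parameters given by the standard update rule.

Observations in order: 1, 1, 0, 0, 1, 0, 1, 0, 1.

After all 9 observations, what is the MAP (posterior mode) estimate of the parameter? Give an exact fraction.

obs 1: x=1 → posterior Beta(13, 5/2)
obs 2: x=1 → posterior Beta(14, 5/2)
obs 3: x=0 → posterior Beta(14, 7/2)
obs 4: x=0 → posterior Beta(14, 9/2)
obs 5: x=1 → posterior Beta(15, 9/2)
obs 6: x=0 → posterior Beta(15, 11/2)
obs 7: x=1 → posterior Beta(16, 11/2)
obs 8: x=0 → posterior Beta(16, 13/2)
obs 9: x=1 → posterior Beta(17, 13/2)

32/43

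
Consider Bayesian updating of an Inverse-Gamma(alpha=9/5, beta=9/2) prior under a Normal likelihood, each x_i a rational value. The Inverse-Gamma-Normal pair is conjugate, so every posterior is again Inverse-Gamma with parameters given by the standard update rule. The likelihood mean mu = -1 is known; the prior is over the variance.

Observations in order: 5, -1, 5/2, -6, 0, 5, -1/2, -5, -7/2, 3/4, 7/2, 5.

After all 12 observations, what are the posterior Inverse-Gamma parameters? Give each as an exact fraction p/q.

alpha=39/5, beta=3217/32

obs 1: x=5 → posterior Inverse-Gamma(23/10, 45/2)
obs 2: x=-1 → posterior Inverse-Gamma(14/5, 45/2)
obs 3: x=5/2 → posterior Inverse-Gamma(33/10, 229/8)
obs 4: x=-6 → posterior Inverse-Gamma(19/5, 329/8)
obs 5: x=0 → posterior Inverse-Gamma(43/10, 333/8)
obs 6: x=5 → posterior Inverse-Gamma(24/5, 477/8)
obs 7: x=-1/2 → posterior Inverse-Gamma(53/10, 239/4)
obs 8: x=-5 → posterior Inverse-Gamma(29/5, 271/4)
obs 9: x=-7/2 → posterior Inverse-Gamma(63/10, 567/8)
obs 10: x=3/4 → posterior Inverse-Gamma(34/5, 2317/32)
obs 11: x=7/2 → posterior Inverse-Gamma(73/10, 2641/32)
obs 12: x=5 → posterior Inverse-Gamma(39/5, 3217/32)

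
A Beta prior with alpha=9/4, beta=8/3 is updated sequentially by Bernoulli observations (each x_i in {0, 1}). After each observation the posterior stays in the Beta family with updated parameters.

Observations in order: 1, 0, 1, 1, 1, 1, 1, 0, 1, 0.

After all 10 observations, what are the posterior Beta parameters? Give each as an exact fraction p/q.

obs 1: x=1 → posterior Beta(13/4, 8/3)
obs 2: x=0 → posterior Beta(13/4, 11/3)
obs 3: x=1 → posterior Beta(17/4, 11/3)
obs 4: x=1 → posterior Beta(21/4, 11/3)
obs 5: x=1 → posterior Beta(25/4, 11/3)
obs 6: x=1 → posterior Beta(29/4, 11/3)
obs 7: x=1 → posterior Beta(33/4, 11/3)
obs 8: x=0 → posterior Beta(33/4, 14/3)
obs 9: x=1 → posterior Beta(37/4, 14/3)
obs 10: x=0 → posterior Beta(37/4, 17/3)

alpha=37/4, beta=17/3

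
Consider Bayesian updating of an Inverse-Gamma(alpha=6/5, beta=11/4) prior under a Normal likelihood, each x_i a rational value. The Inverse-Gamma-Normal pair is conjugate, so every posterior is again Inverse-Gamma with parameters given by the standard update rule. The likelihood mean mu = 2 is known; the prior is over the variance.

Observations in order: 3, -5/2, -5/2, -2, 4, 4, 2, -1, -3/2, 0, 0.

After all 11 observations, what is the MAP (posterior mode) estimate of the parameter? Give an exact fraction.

2005/308

obs 1: x=3 → posterior Inverse-Gamma(17/10, 13/4)
obs 2: x=-5/2 → posterior Inverse-Gamma(11/5, 107/8)
obs 3: x=-5/2 → posterior Inverse-Gamma(27/10, 47/2)
obs 4: x=-2 → posterior Inverse-Gamma(16/5, 63/2)
obs 5: x=4 → posterior Inverse-Gamma(37/10, 67/2)
obs 6: x=4 → posterior Inverse-Gamma(21/5, 71/2)
obs 7: x=2 → posterior Inverse-Gamma(47/10, 71/2)
obs 8: x=-1 → posterior Inverse-Gamma(26/5, 40)
obs 9: x=-3/2 → posterior Inverse-Gamma(57/10, 369/8)
obs 10: x=0 → posterior Inverse-Gamma(31/5, 385/8)
obs 11: x=0 → posterior Inverse-Gamma(67/10, 401/8)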